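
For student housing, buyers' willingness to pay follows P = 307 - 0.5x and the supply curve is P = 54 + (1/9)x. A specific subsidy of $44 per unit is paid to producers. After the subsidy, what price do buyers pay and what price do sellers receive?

Pre-subsidy: 307 - 0.5x = 54 + (1/9)x gives x* = 414 and P* = 100.
With the subsidy, sellers receive Ps = Pb + 44 for each unit, where Pb is the price buyers pay.
On the curves, Pb = 307 - 0.5x and Ps = 54 + (1/9)x; the wedge Ps − Pb = 44 gives 54 + (1/9)x − (307 - 0.5x) = 44, so x' = 486.
Then Pb = 307 − 0.5·486 = 64 and Ps = 54 + (1/9)·486 = 108.

Buyers pay $64; sellers receive $108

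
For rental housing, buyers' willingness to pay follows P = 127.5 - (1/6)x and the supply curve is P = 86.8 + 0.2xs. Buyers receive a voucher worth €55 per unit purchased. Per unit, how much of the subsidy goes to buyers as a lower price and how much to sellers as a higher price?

Buyers gain €25 per unit; sellers gain €30 per unit

Pre-subsidy: 127.5 - (1/6)x = 86.8 + 0.2x gives x* = 111 and P* = 109.
With the rebate, buyers effectively pay Pb = Ps − 55, where Ps is the price sellers receive.
On the curves, Pb = 127.5 - (1/6)x and Ps = 86.8 + 0.2x; the wedge Ps − Pb = 55 gives 86.8 + 0.2x − (127.5 - (1/6)x) = 55, so x' = 261.
Then Pb = 127.5 − (1/6)·261 = 84 and Ps = 86.8 + 0.2·261 = 139.
Buyers' price falls by P* − Pb = 109 − 84 = 25; sellers' price rises by Ps − P* = 139 − 109 = 30.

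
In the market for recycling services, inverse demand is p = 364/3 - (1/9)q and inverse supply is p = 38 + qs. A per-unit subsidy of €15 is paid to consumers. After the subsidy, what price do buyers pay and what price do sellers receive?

Pre-subsidy: 364/3 - (1/9)q = 38 + q gives q* = 75 and p* = 113.
With the rebate, buyers effectively pay pb = ps − 15, where ps is the price sellers receive.
On the curves, pb = 364/3 - (1/9)q and ps = 38 + q; the wedge ps − pb = 15 gives 38 + q − (364/3 - (1/9)q) = 15, so q' = 88.5.
Then pb = 364/3 − (1/9)·88.5 = 111.5 and ps = 38 + 1·88.5 = 126.5.

Buyers pay €111.5; sellers receive €126.5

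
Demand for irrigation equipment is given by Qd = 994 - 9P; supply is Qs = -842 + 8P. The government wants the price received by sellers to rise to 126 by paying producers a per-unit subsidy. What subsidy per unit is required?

Required subsidy s = 34 per unit

At a seller price of 126, quantity supplied is -842 + 8·126 = 166.
Buyers absorb 166 only when they pay Pb with 994 − 9·Pb = 166, i.e. Pb = 92.
s = Ps − Pb = 126 − 92 = 34.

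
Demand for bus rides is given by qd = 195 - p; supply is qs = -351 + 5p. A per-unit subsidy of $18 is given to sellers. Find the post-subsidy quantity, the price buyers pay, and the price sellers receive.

q' = 119; buyers pay $76; sellers receive $94

Pre-subsidy: 195 - p = -351 + 5p gives p* = 91, q* = 104.
With the subsidy, sellers receive ps = pb + 18 for each unit, where pb is the price buyers pay.
Supply in terms of pb becomes qs = -351 + 5(pb + 18) = -261 + 5pb. Setting this equal to demand: 195 - pb = -261 + 5pb, so pb = 76.
Sellers receive ps = 76 + 18 = 94; q' = 195 − 1·76 = 119.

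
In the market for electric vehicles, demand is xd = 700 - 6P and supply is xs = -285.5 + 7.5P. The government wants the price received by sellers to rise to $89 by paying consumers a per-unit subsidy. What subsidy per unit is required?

Required subsidy s = $36 per unit

At a seller price of 89, quantity supplied is -285.5 + 7.5·89 = 382.
Buyers absorb 382 only when they pay Pb with 700 − 6·Pb = 382, i.e. Pb = 53.
s = Ps − Pb = 89 − 53 = 36.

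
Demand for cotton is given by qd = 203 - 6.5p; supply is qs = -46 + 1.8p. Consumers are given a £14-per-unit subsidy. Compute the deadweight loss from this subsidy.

Deadweight loss = 11466/83

Pre-subsidy: 203 - 6.5p = -46 + 1.8p gives p* = 30, q* = 8.
With the rebate, buyers effectively pay pb = ps − 14, where ps is the price sellers receive.
Demand in terms of ps becomes qd = 203 − 6.5(ps − 14) = 294 - 6.5ps. Setting this equal to supply: 294 - 6.5ps = -46 + 1.8ps, so ps = 3400/83.
Buyers pay pb = 3400/83 − 14 = 2238/83; q' = -46 + 1.8·(3400/83) = 2302/83.
The subsidy expands output by 2302/83 − 8 = 1638/83 past the efficient level; on those units the gap between marginal cost and willingness to pay runs from 0 up to 14.
DWL = ½ × 14 × 1638/83 = 11466/83.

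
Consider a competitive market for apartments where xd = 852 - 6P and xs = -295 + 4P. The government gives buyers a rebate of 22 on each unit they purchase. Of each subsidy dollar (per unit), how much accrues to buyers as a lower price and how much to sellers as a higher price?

Buyers gain 8.8 per unit; sellers gain 13.2 per unit

Pre-subsidy: 852 - 6P = -295 + 4P gives P* = 114.7, x* = 163.8.
With the rebate, buyers effectively pay Pb = Ps − 22, where Ps is the price sellers receive.
Demand in terms of Ps becomes xd = 852 − 6(Ps − 22) = 984 - 6Ps. Setting this equal to supply: 984 - 6Ps = -295 + 4Ps, so Ps = 127.9.
Buyers pay Pb = 127.9 − 22 = 105.9; x' = -295 + 4·127.9 = 216.6.
Buyers' price falls by P* − Pb = 114.7 − 105.9 = 8.8; sellers' price rises by Ps − P* = 127.9 − 114.7 = 13.2.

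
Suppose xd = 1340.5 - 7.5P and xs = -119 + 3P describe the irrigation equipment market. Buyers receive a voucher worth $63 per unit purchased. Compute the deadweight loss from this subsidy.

Deadweight loss = $4252.5

Pre-subsidy: 1340.5 - 7.5P = -119 + 3P gives P* = 139, x* = 298.
With the rebate, buyers effectively pay Pb = Ps − 63, where Ps is the price sellers receive.
Demand in terms of Ps becomes xd = 1340.5 − 7.5(Ps − 63) = 1813 - 7.5Ps. Setting this equal to supply: 1813 - 7.5Ps = -119 + 3Ps, so Ps = 184.
Buyers pay Pb = 184 − 63 = 121; x' = -119 + 3·184 = 433.
The subsidy expands output by 433 − 298 = 135 past the efficient level; on those units the gap between marginal cost and willingness to pay runs from 0 up to 63.
DWL = ½ × 63 × 135 = 4252.5.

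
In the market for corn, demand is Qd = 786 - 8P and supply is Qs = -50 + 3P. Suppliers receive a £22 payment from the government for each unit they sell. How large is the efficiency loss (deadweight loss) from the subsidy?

Pre-subsidy: 786 - 8P = -50 + 3P gives P* = 76, Q* = 178.
With the subsidy, sellers receive Ps = Pb + 22 for each unit, where Pb is the price buyers pay.
Supply in terms of Pb becomes Qs = -50 + 3(Pb + 22) = 16 + 3Pb. Setting this equal to demand: 786 - 8Pb = 16 + 3Pb, so Pb = 70.
Sellers receive Ps = 70 + 22 = 92; Q' = 786 − 8·70 = 226.
The subsidy expands output by 226 − 178 = 48 past the efficient level; on those units the gap between marginal cost and willingness to pay runs from 0 up to 22.
DWL = ½ × 22 × 48 = 528.

Deadweight loss = £528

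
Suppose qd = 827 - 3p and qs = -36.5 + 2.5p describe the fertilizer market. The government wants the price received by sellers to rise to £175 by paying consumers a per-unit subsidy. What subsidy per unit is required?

Required subsidy s = £33 per unit

At a seller price of 175, quantity supplied is -36.5 + 2.5·175 = 401.
Buyers absorb 401 only when they pay pb with 827 − 3·pb = 401, i.e. pb = 142.
s = ps − pb = 175 − 142 = 33.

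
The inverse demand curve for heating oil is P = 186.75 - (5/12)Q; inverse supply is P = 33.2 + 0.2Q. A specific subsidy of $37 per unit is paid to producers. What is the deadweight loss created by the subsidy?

Pre-subsidy: 186.75 - (5/12)Q = 33.2 + 0.2Q gives Q* = 249 and P* = 83.
With the subsidy, sellers receive Ps = Pb + 37 for each unit, where Pb is the price buyers pay.
On the curves, Pb = 186.75 - (5/12)Q and Ps = 33.2 + 0.2Q; the wedge Ps − Pb = 37 gives 33.2 + 0.2Q − (186.75 - (5/12)Q) = 37, so Q' = 309.
Then Pb = 186.75 − (5/12)·309 = 58 and Ps = 33.2 + 0.2·309 = 95.
The subsidy expands output by 309 − 249 = 60 past the efficient level; on those units the gap between marginal cost and willingness to pay runs from 0 up to 37.
DWL = ½ × 37 × 60 = 1110.

Deadweight loss = $1110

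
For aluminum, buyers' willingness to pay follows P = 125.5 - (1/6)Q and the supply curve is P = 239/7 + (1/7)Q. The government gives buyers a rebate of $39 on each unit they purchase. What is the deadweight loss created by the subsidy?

Pre-subsidy: 125.5 - (1/6)Q = 239/7 + (1/7)Q gives Q* = 3837/13 and P* = 992/13.
With the rebate, buyers effectively pay Pb = Ps − 39, where Ps is the price sellers receive.
On the curves, Pb = 125.5 - (1/6)Q and Ps = 239/7 + (1/7)Q; the wedge Ps − Pb = 39 gives 239/7 + (1/7)Q − (125.5 - (1/6)Q) = 39, so Q' = 5475/13.
Then Pb = 125.5 − (1/6)·(5475/13) = 719/13 and Ps = 239/7 + (1/7)·(5475/13) = 1226/13.
The subsidy expands output by 5475/13 − 3837/13 = 126 past the efficient level; on those units the gap between marginal cost and willingness to pay runs from 0 up to 39.
DWL = ½ × 39 × 126 = 2457.

Deadweight loss = $2457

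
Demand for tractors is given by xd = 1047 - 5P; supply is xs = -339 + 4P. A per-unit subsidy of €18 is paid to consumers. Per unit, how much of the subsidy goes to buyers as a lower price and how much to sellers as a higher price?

Buyers gain €8 per unit; sellers gain €10 per unit

Pre-subsidy: 1047 - 5P = -339 + 4P gives P* = 154, x* = 277.
With the rebate, buyers effectively pay Pb = Ps − 18, where Ps is the price sellers receive.
Demand in terms of Ps becomes xd = 1047 − 5(Ps − 18) = 1137 - 5Ps. Setting this equal to supply: 1137 - 5Ps = -339 + 4Ps, so Ps = 164.
Buyers pay Pb = 164 − 18 = 146; x' = -339 + 4·164 = 317.
Buyers' price falls by P* − Pb = 154 − 146 = 8; sellers' price rises by Ps − P* = 164 − 154 = 10.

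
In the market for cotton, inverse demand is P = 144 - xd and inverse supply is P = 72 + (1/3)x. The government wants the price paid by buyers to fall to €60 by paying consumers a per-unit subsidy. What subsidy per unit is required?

Required subsidy s = €40 per unit

At a buyer price of 60, quantity demanded is 144 − 1·60 = 84.
Sellers supply 84 only when they receive Ps = 72 + (1/3)·84 = 100.
s = Ps − Pb = 100 − 60 = 40.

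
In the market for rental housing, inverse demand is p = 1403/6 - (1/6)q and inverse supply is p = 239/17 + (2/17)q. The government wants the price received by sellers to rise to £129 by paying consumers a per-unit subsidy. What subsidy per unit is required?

At a seller price of 129, quantity supplied is -119.5 + 8.5·129 = 977.
Buyers absorb 977 only when they pay pb = 1403/6 − (1/6)·977 = 71.
s = ps − pb = 129 − 71 = 58.

Required subsidy s = £58 per unit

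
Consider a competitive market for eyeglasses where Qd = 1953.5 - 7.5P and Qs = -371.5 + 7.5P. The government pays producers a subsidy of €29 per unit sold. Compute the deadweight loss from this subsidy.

Deadweight loss = €1576.875

Pre-subsidy: 1953.5 - 7.5P = -371.5 + 7.5P gives P* = 155, Q* = 791.
With the subsidy, sellers receive Ps = Pb + 29 for each unit, where Pb is the price buyers pay.
Supply in terms of Pb becomes Qs = -371.5 + 7.5(Pb + 29) = -154 + 7.5Pb. Setting this equal to demand: 1953.5 - 7.5Pb = -154 + 7.5Pb, so Pb = 140.5.
Sellers receive Ps = 140.5 + 29 = 169.5; Q' = 1953.5 − 7.5·140.5 = 899.75.
The subsidy expands output by 899.75 − 791 = 108.75 past the efficient level; on those units the gap between marginal cost and willingness to pay runs from 0 up to 29.
DWL = ½ × 29 × 108.75 = 1576.875.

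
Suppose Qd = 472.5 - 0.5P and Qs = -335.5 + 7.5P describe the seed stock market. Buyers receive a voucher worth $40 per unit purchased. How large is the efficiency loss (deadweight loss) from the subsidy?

Deadweight loss = $375

Pre-subsidy: 472.5 - 0.5P = -335.5 + 7.5P gives P* = 101, Q* = 422.
With the rebate, buyers effectively pay Pb = Ps − 40, where Ps is the price sellers receive.
Demand in terms of Ps becomes Qd = 472.5 − 0.5(Ps − 40) = 492.5 - 0.5Ps. Setting this equal to supply: 492.5 - 0.5Ps = -335.5 + 7.5Ps, so Ps = 103.5.
Buyers pay Pb = 103.5 − 40 = 63.5; Q' = -335.5 + 7.5·103.5 = 440.75.
The subsidy expands output by 440.75 − 422 = 18.75 past the efficient level; on those units the gap between marginal cost and willingness to pay runs from 0 up to 40.
DWL = ½ × 40 × 18.75 = 375.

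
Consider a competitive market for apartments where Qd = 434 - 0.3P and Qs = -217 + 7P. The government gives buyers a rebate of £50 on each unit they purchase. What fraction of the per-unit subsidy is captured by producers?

Pre-subsidy: 434 - 0.3P = -217 + 7P gives P* = 6510/73, Q* = 29729/73.
With the rebate, buyers effectively pay Pb = Ps − 50, where Ps is the price sellers receive.
Demand in terms of Ps becomes Qd = 434 − 0.3(Ps − 50) = 449 - 0.3Ps. Setting this equal to supply: 449 - 0.3Ps = -217 + 7Ps, so Ps = 6660/73.
Buyers pay Pb = 6660/73 − 50 = 3010/73; Q' = -217 + 7·(6660/73) = 30779/73.
Buyers' price falls by P* − Pb = 6510/73 − 3010/73 = 3500/73; sellers' price rises by Ps − P* = 6660/73 − 6510/73 = 150/73.
So producers capture (150/73)/50 = 3/73 of each unit of subsidy.

Producer share = 3/73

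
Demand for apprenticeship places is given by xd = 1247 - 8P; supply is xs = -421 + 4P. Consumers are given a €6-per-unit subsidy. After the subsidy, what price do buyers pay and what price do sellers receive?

Buyers pay €137; sellers receive €143

Pre-subsidy: 1247 - 8P = -421 + 4P gives P* = 139, x* = 135.
With the rebate, buyers effectively pay Pb = Ps − 6, where Ps is the price sellers receive.
Demand in terms of Ps becomes xd = 1247 − 8(Ps − 6) = 1295 - 8Ps. Setting this equal to supply: 1295 - 8Ps = -421 + 4Ps, so Ps = 143.
Buyers pay Pb = 143 − 6 = 137; x' = -421 + 4·143 = 151.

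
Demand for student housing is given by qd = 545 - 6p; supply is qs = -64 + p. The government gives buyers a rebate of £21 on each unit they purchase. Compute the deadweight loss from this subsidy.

Pre-subsidy: 545 - 6p = -64 + p gives p* = 87, q* = 23.
With the rebate, buyers effectively pay pb = ps − 21, where ps is the price sellers receive.
Demand in terms of ps becomes qd = 545 − 6(ps − 21) = 671 - 6ps. Setting this equal to supply: 671 - 6ps = -64 + ps, so ps = 105.
Buyers pay pb = 105 − 21 = 84; q' = -64 + 1·105 = 41.
The subsidy expands output by 41 − 23 = 18 past the efficient level; on those units the gap between marginal cost and willingness to pay runs from 0 up to 21.
DWL = ½ × 21 × 18 = 189.

Deadweight loss = £189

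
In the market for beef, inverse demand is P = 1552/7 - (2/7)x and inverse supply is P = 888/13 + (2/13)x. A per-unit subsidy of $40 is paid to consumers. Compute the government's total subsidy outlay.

Government cost = $17600

Pre-subsidy: 1552/7 - (2/7)x = 888/13 + (2/13)x gives x* = 349 and P* = 122.
With the rebate, buyers effectively pay Pb = Ps − 40, where Ps is the price sellers receive.
On the curves, Pb = 1552/7 - (2/7)x and Ps = 888/13 + (2/13)x; the wedge Ps − Pb = 40 gives 888/13 + (2/13)x − (1552/7 - (2/7)x) = 40, so x' = 440.
Then Pb = 1552/7 − (2/7)·440 = 96 and Ps = 888/13 + (2/13)·440 = 136.
Government outlay = subsidy × quantity = 40 × 440 = 17600.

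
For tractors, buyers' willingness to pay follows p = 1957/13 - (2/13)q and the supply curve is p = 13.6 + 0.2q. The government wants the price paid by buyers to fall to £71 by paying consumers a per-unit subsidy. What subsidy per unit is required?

Required subsidy s = £46 per unit

At a buyer price of 71, quantity demanded is 978.5 − 6.5·71 = 517.
Sellers supply 517 only when they receive ps = 13.6 + 0.2·517 = 117.
s = ps − pb = 117 − 71 = 46.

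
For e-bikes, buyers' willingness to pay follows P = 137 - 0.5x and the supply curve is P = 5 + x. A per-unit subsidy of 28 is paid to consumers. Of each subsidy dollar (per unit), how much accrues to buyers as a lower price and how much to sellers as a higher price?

Buyers gain 28/3 per unit; sellers gain 56/3 per unit

Pre-subsidy: 137 - 0.5x = 5 + x gives x* = 88 and P* = 93.
With the rebate, buyers effectively pay Pb = Ps − 28, where Ps is the price sellers receive.
On the curves, Pb = 137 - 0.5x and Ps = 5 + x; the wedge Ps − Pb = 28 gives 5 + x − (137 - 0.5x) = 28, so x' = 320/3.
Then Pb = 137 − 0.5·(320/3) = 251/3 and Ps = 5 + 1·(320/3) = 335/3.
Buyers' price falls by P* − Pb = 93 − 251/3 = 28/3; sellers' price rises by Ps − P* = 335/3 − 93 = 56/3.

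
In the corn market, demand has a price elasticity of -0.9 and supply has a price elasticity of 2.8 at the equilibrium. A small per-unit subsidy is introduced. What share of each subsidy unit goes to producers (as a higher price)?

Producer share = 9/37

For a small subsidy around the equilibrium, the benefit split depends on the relative slopes, which at a point are proportional to the elasticities.
Buyer share = εs/(εs + |εd|) = 2.8/(2.8 + 0.9) = 28/37; seller share = |εd|/(εs + |εd|) = 9/37.
So producers capture 9/37 of the subsidy.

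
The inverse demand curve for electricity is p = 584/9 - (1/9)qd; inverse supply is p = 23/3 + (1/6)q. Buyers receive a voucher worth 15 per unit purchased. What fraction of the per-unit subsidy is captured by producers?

Pre-subsidy: 584/9 - (1/9)q = 23/3 + (1/6)q gives q* = 206 and p* = 42.
With the rebate, buyers effectively pay pb = ps − 15, where ps is the price sellers receive.
On the curves, pb = 584/9 - (1/9)q and ps = 23/3 + (1/6)q; the wedge ps − pb = 15 gives 23/3 + (1/6)q − (584/9 - (1/9)q) = 15, so q' = 260.
Then pb = 584/9 − (1/9)·260 = 36 and ps = 23/3 + (1/6)·260 = 51.
Buyers' price falls by p* − pb = 42 − 36 = 6; sellers' price rises by ps − p* = 51 − 42 = 9.
So producers capture 9/15 = 0.6 of each unit of subsidy.

Producer share = 0.6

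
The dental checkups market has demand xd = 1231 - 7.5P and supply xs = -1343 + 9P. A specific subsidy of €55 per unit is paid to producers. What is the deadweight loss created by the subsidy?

Deadweight loss = €6187.5

Pre-subsidy: 1231 - 7.5P = -1343 + 9P gives P* = 156, x* = 61.
With the subsidy, sellers receive Ps = Pb + 55 for each unit, where Pb is the price buyers pay.
Supply in terms of Pb becomes xs = -1343 + 9(Pb + 55) = -848 + 9Pb. Setting this equal to demand: 1231 - 7.5Pb = -848 + 9Pb, so Pb = 126.
Sellers receive Ps = 126 + 55 = 181; x' = 1231 − 7.5·126 = 286.
The subsidy expands output by 286 − 61 = 225 past the efficient level; on those units the gap between marginal cost and willingness to pay runs from 0 up to 55.
DWL = ½ × 55 × 225 = 6187.5.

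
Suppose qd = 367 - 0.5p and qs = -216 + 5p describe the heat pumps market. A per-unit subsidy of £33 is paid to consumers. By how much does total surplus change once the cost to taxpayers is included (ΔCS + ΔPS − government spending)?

Net change in total surplus = -£247.5

Pre-subsidy: 367 - 0.5p = -216 + 5p gives p* = 106, q* = 314.
With the rebate, buyers effectively pay pb = ps − 33, where ps is the price sellers receive.
Demand in terms of ps becomes qd = 367 − 0.5(ps − 33) = 383.5 - 0.5ps. Setting this equal to supply: 383.5 - 0.5ps = -216 + 5ps, so ps = 109.
Buyers pay pb = 109 − 33 = 76; q' = -216 + 5·109 = 329.
ΔCS = ½(314 + 329)(106 − 76) = 9645; ΔPS = ½(314 + 329)(109 − 106) = 964.5.
Government spending = 33 × 329 = 10857.
Net change = 9645 + 964.5 − 10857 = -247.5. The loss equals the DWL triangle ½·33·15.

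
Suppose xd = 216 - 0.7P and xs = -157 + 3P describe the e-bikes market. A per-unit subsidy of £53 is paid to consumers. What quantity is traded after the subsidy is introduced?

x' = 6494/37

Pre-subsidy: 216 - 0.7P = -157 + 3P gives P* = 3730/37, x* = 5381/37.
With the rebate, buyers effectively pay Pb = Ps − 53, where Ps is the price sellers receive.
Demand in terms of Ps becomes xd = 216 − 0.7(Ps − 53) = 253.1 - 0.7Ps. Setting this equal to supply: 253.1 - 0.7Ps = -157 + 3Ps, so Ps = 4101/37.
Buyers pay Pb = 4101/37 − 53 = 2140/37; x' = -157 + 3·(4101/37) = 6494/37.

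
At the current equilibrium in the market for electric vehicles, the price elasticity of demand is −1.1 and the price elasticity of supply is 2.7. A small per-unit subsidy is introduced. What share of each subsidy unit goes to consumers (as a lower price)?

Consumer share = 27/38

For a small subsidy around the equilibrium, the benefit split depends on the relative slopes, which at a point are proportional to the elasticities.
Buyer share = εs/(εs + |εd|) = 2.7/(2.7 + 1.1) = 27/38; seller share = |εd|/(εs + |εd|) = 11/38.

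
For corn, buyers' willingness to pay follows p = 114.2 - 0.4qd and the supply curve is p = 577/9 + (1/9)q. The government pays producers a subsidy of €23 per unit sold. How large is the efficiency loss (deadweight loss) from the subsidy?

Deadweight loss = €517.5

Pre-subsidy: 114.2 - 0.4q = 577/9 + (1/9)q gives q* = 98 and p* = 75.
With the subsidy, sellers receive ps = pb + 23 for each unit, where pb is the price buyers pay.
On the curves, pb = 114.2 - 0.4q and ps = 577/9 + (1/9)q; the wedge ps − pb = 23 gives 577/9 + (1/9)q − (114.2 - 0.4q) = 23, so q' = 143.
Then pb = 114.2 − 0.4·143 = 57 and ps = 577/9 + (1/9)·143 = 80.
The subsidy expands output by 143 − 98 = 45 past the efficient level; on those units the gap between marginal cost and willingness to pay runs from 0 up to 23.
DWL = ½ × 23 × 45 = 517.5.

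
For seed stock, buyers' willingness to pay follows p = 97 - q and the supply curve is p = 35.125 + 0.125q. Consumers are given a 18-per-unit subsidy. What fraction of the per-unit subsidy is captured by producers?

Pre-subsidy: 97 - q = 35.125 + 0.125q gives q* = 55 and p* = 42.
With the rebate, buyers effectively pay pb = ps − 18, where ps is the price sellers receive.
On the curves, pb = 97 - q and ps = 35.125 + 0.125q; the wedge ps − pb = 18 gives 35.125 + 0.125q − (97 - q) = 18, so q' = 71.
Then pb = 97 − 1·71 = 26 and ps = 35.125 + 0.125·71 = 44.
Buyers' price falls by p* − pb = 42 − 26 = 16; sellers' price rises by ps − p* = 44 − 42 = 2.
So producers capture 2/18 = 1/9 of each unit of subsidy.

Producer share = 1/9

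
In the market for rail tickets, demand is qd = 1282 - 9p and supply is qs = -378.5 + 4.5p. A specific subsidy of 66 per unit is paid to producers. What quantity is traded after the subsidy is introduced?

Pre-subsidy: 1282 - 9p = -378.5 + 4.5p gives p* = 123, q* = 175.
With the subsidy, sellers receive ps = pb + 66 for each unit, where pb is the price buyers pay.
Supply in terms of pb becomes qs = -378.5 + 4.5(pb + 66) = -81.5 + 4.5pb. Setting this equal to demand: 1282 - 9pb = -81.5 + 4.5pb, so pb = 101.
Sellers receive ps = 101 + 66 = 167; q' = 1282 − 9·101 = 373.

q' = 373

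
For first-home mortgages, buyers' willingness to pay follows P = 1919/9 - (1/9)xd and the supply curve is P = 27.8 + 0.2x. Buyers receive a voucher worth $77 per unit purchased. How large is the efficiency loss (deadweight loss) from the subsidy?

Pre-subsidy: 1919/9 - (1/9)x = 27.8 + 0.2x gives x* = 596 and P* = 147.
With the rebate, buyers effectively pay Pb = Ps − 77, where Ps is the price sellers receive.
On the curves, Pb = 1919/9 - (1/9)x and Ps = 27.8 + 0.2x; the wedge Ps − Pb = 77 gives 27.8 + 0.2x − (1919/9 - (1/9)x) = 77, so x' = 843.5.
Then Pb = 1919/9 − (1/9)·843.5 = 119.5 and Ps = 27.8 + 0.2·843.5 = 196.5.
The subsidy expands output by 843.5 − 596 = 247.5 past the efficient level; on those units the gap between marginal cost and willingness to pay runs from 0 up to 77.
DWL = ½ × 77 × 247.5 = 9528.75.

Deadweight loss = $9528.75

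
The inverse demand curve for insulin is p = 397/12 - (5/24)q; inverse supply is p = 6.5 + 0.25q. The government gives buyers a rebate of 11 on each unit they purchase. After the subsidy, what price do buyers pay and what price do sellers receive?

Buyers pay 16; sellers receive 27

Pre-subsidy: 397/12 - (5/24)q = 6.5 + 0.25q gives q* = 58 and p* = 21.
With the rebate, buyers effectively pay pb = ps − 11, where ps is the price sellers receive.
On the curves, pb = 397/12 - (5/24)q and ps = 6.5 + 0.25q; the wedge ps − pb = 11 gives 6.5 + 0.25q − (397/12 - (5/24)q) = 11, so q' = 82.
Then pb = 397/12 − (5/24)·82 = 16 and ps = 6.5 + 0.25·82 = 27.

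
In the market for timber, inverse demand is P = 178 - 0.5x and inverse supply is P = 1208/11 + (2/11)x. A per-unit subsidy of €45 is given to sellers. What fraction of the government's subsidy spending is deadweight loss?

Pre-subsidy: 178 - 0.5x = 1208/11 + (2/11)x gives x* = 100 and P* = 128.
With the subsidy, sellers receive Ps = Pb + 45 for each unit, where Pb is the price buyers pay.
On the curves, Pb = 178 - 0.5x and Ps = 1208/11 + (2/11)x; the wedge Ps − Pb = 45 gives 1208/11 + (2/11)x − (178 - 0.5x) = 45, so x' = 166.
Then Pb = 178 − 0.5·166 = 95 and Ps = 1208/11 + (2/11)·166 = 140.
ΔCS = ½(100 + 166)(128 − 95) = 4389; ΔPS = ½(100 + 166)(140 − 128) = 1596.
Government spending = 45 × 166 = 7470.
DWL = ½ × 45 × (166 − 100) = 1485; fraction = 1485 / 7470 = 33/166.

DWL / government spending = 33/166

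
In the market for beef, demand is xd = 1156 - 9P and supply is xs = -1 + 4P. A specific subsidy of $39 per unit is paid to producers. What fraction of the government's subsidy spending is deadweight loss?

DWL / government spending = 54/463

Pre-subsidy: 1156 - 9P = -1 + 4P gives P* = 89, x* = 355.
With the subsidy, sellers receive Ps = Pb + 39 for each unit, where Pb is the price buyers pay.
Supply in terms of Pb becomes xs = -1 + 4(Pb + 39) = 155 + 4Pb. Setting this equal to demand: 1156 - 9Pb = 155 + 4Pb, so Pb = 77.
Sellers receive Ps = 77 + 39 = 116; x' = 1156 − 9·77 = 463.
ΔCS = ½(355 + 463)(89 − 77) = 4908; ΔPS = ½(355 + 463)(116 − 89) = 11043.
Government spending = 39 × 463 = 18057.
DWL = ½ × 39 × (463 − 355) = 2106; fraction = 2106 / 18057 = 54/463.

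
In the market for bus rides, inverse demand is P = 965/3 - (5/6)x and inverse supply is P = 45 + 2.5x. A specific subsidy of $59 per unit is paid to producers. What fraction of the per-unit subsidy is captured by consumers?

Pre-subsidy: 965/3 - (5/6)x = 45 + 2.5x gives x* = 83 and P* = 252.5.
With the subsidy, sellers receive Ps = Pb + 59 for each unit, where Pb is the price buyers pay.
On the curves, Pb = 965/3 - (5/6)x and Ps = 45 + 2.5x; the wedge Ps − Pb = 59 gives 45 + 2.5x − (965/3 - (5/6)x) = 59, so x' = 100.7.
Then Pb = 965/3 − (5/6)·100.7 = 237.75 and Ps = 45 + 2.5·100.7 = 296.75.
Buyers' price falls by P* − Pb = 252.5 − 237.75 = 14.75; sellers' price rises by Ps − P* = 296.75 − 252.5 = 44.25.
So consumers capture 14.75/59 = 0.25 of each unit of subsidy.

Consumer share = 0.25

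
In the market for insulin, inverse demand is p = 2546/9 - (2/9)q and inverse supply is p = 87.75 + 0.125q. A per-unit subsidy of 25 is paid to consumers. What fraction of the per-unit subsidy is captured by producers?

Pre-subsidy: 2546/9 - (2/9)q = 87.75 + 0.125q gives q* = 562 and p* = 158.
With the rebate, buyers effectively pay pb = ps − 25, where ps is the price sellers receive.
On the curves, pb = 2546/9 - (2/9)q and ps = 87.75 + 0.125q; the wedge ps − pb = 25 gives 87.75 + 0.125q − (2546/9 - (2/9)q) = 25, so q' = 634.
Then pb = 2546/9 − (2/9)·634 = 142 and ps = 87.75 + 0.125·634 = 167.
Buyers' price falls by p* − pb = 158 − 142 = 16; sellers' price rises by ps − p* = 167 − 158 = 9.
So producers capture 9/25 = 0.36 of each unit of subsidy.

Producer share = 0.36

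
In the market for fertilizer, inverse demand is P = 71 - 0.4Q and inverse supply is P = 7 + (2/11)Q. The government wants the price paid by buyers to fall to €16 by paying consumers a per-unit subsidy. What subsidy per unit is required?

Required subsidy s = €16 per unit

At a buyer price of 16, quantity demanded is 177.5 − 2.5·16 = 137.5.
Sellers supply 137.5 only when they receive Ps = 7 + (2/11)·137.5 = 32.
s = Ps − Pb = 32 − 16 = 16.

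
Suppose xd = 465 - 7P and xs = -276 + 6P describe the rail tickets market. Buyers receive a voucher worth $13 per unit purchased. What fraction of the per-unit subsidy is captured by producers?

Pre-subsidy: 465 - 7P = -276 + 6P gives P* = 57, x* = 66.
With the rebate, buyers effectively pay Pb = Ps − 13, where Ps is the price sellers receive.
Demand in terms of Ps becomes xd = 465 − 7(Ps − 13) = 556 - 7Ps. Setting this equal to supply: 556 - 7Ps = -276 + 6Ps, so Ps = 64.
Buyers pay Pb = 64 − 13 = 51; x' = -276 + 6·64 = 108.
Buyers' price falls by P* − Pb = 57 − 51 = 6; sellers' price rises by Ps − P* = 64 − 57 = 7.
So producers capture 7/13 = 7/13 of each unit of subsidy.

Producer share = 7/13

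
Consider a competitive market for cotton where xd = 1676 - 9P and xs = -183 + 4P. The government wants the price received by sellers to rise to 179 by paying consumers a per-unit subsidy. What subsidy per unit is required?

Required subsidy s = 52 per unit

At a seller price of 179, quantity supplied is -183 + 4·179 = 533.
Buyers absorb 533 only when they pay Pb with 1676 − 9·Pb = 533, i.e. Pb = 127.
s = Ps − Pb = 179 − 127 = 52.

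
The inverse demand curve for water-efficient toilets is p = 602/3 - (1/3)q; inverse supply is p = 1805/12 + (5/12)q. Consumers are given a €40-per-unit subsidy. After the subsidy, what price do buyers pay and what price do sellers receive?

Buyers pay 1445/9; sellers receive 1805/9

Pre-subsidy: 602/3 - (1/3)q = 1805/12 + (5/12)q gives q* = 67 and p* = 535/3.
With the rebate, buyers effectively pay pb = ps − 40, where ps is the price sellers receive.
On the curves, pb = 602/3 - (1/3)q and ps = 1805/12 + (5/12)q; the wedge ps − pb = 40 gives 1805/12 + (5/12)q − (602/3 - (1/3)q) = 40, so q' = 361/3.
Then pb = 602/3 − (1/3)·(361/3) = 1445/9 and ps = 1805/12 + (5/12)·(361/3) = 1805/9.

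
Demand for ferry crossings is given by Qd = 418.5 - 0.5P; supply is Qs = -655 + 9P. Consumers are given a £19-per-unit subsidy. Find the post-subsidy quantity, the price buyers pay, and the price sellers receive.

Q' = 371; buyers pay £95; sellers receive £114

Pre-subsidy: 418.5 - 0.5P = -655 + 9P gives P* = 113, Q* = 362.
With the rebate, buyers effectively pay Pb = Ps − 19, where Ps is the price sellers receive.
Demand in terms of Ps becomes Qd = 418.5 − 0.5(Ps − 19) = 428 - 0.5Ps. Setting this equal to supply: 428 - 0.5Ps = -655 + 9Ps, so Ps = 114.
Buyers pay Pb = 114 − 19 = 95; Q' = -655 + 9·114 = 371.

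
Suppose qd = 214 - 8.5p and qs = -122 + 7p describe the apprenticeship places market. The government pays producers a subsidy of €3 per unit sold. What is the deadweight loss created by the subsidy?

Pre-subsidy: 214 - 8.5p = -122 + 7p gives p* = 672/31, q* = 922/31.
With the subsidy, sellers receive ps = pb + 3 for each unit, where pb is the price buyers pay.
Supply in terms of pb becomes qs = -122 + 7(pb + 3) = -101 + 7pb. Setting this equal to demand: 214 - 8.5pb = -101 + 7pb, so pb = 630/31.
Sellers receive ps = 630/31 + 3 = 723/31; q' = 214 − 8.5·(630/31) = 1279/31.
The subsidy expands output by 1279/31 − 922/31 = 357/31 past the efficient level; on those units the gap between marginal cost and willingness to pay runs from 0 up to 3.
DWL = ½ × 3 × 357/31 = 1071/62.

Deadweight loss = 1071/62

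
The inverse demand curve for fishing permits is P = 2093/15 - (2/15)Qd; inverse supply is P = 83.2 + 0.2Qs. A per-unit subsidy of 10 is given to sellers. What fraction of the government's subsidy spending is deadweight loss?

DWL / government spending = 15/199

Pre-subsidy: 2093/15 - (2/15)Q = 83.2 + 0.2Q gives Q* = 169 and P* = 117.
With the subsidy, sellers receive Ps = Pb + 10 for each unit, where Pb is the price buyers pay.
On the curves, Pb = 2093/15 - (2/15)Q and Ps = 83.2 + 0.2Q; the wedge Ps − Pb = 10 gives 83.2 + 0.2Q − (2093/15 - (2/15)Q) = 10, so Q' = 199.
Then Pb = 2093/15 − (2/15)·199 = 113 and Ps = 83.2 + 0.2·199 = 123.
ΔCS = ½(169 + 199)(117 − 113) = 736; ΔPS = ½(169 + 199)(123 − 117) = 1104.
Government spending = 10 × 199 = 1990.
DWL = ½ × 10 × (199 − 169) = 150; fraction = 150 / 1990 = 15/199.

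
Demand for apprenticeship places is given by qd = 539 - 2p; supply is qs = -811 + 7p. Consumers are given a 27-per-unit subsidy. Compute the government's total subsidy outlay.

Government cost = 7587

Pre-subsidy: 539 - 2p = -811 + 7p gives p* = 150, q* = 239.
With the rebate, buyers effectively pay pb = ps − 27, where ps is the price sellers receive.
Demand in terms of ps becomes qd = 539 − 2(ps − 27) = 593 - 2ps. Setting this equal to supply: 593 - 2ps = -811 + 7ps, so ps = 156.
Buyers pay pb = 156 − 27 = 129; q' = -811 + 7·156 = 281.
Government outlay = subsidy × quantity = 27 × 281 = 7587.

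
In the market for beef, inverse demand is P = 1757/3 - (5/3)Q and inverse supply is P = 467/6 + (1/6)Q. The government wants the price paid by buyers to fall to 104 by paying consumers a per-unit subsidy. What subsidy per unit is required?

Required subsidy s = 22 per unit

At a buyer price of 104, quantity demanded is 351.4 − 0.6·104 = 289.
Sellers supply 289 only when they receive Ps = 467/6 + (1/6)·289 = 126.
s = Ps − Pb = 126 − 104 = 22.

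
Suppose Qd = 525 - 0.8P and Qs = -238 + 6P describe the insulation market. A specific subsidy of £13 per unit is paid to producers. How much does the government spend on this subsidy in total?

Pre-subsidy: 525 - 0.8P = -238 + 6P gives P* = 3815/34, Q* = 7399/17.
With the subsidy, sellers receive Ps = Pb + 13 for each unit, where Pb is the price buyers pay.
Supply in terms of Pb becomes Qs = -238 + 6(Pb + 13) = -160 + 6Pb. Setting this equal to demand: 525 - 0.8Pb = -160 + 6Pb, so Pb = 3425/34.
Sellers receive Ps = 3425/34 + 13 = 3867/34; Q' = 525 − 0.8·(3425/34) = 7555/17.
Government outlay = subsidy × quantity = 13 × 7555/17 = 98215/17.

Government cost = 98215/17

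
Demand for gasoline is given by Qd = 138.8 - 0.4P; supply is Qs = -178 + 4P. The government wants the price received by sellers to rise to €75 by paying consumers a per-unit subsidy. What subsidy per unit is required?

At a seller price of 75, quantity supplied is -178 + 4·75 = 122.
Buyers absorb 122 only when they pay Pb with 138.8 − 0.4·Pb = 122, i.e. Pb = 42.
s = Ps − Pb = 75 − 42 = 33.

Required subsidy s = €33 per unit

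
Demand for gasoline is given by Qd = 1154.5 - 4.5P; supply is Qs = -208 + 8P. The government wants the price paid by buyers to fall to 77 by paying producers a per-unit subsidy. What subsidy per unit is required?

At a buyer price of 77, quantity demanded is 1154.5 − 4.5·77 = 808.
Sellers supply 808 only when they receive Ps with -208 + 8·Ps = 808, i.e. Ps = 127.
s = Ps − Pb = 127 − 77 = 50.

Required subsidy s = 50 per unit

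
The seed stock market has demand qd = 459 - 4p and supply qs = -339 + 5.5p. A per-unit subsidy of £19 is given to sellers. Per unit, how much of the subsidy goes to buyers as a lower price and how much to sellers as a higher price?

Pre-subsidy: 459 - 4p = -339 + 5.5p gives p* = 84, q* = 123.
With the subsidy, sellers receive ps = pb + 19 for each unit, where pb is the price buyers pay.
Supply in terms of pb becomes qs = -339 + 5.5(pb + 19) = -234.5 + 5.5pb. Setting this equal to demand: 459 - 4pb = -234.5 + 5.5pb, so pb = 73.
Sellers receive ps = 73 + 19 = 92; q' = 459 − 4·73 = 167.
Buyers' price falls by p* − pb = 84 − 73 = 11; sellers' price rises by ps − p* = 92 − 84 = 8.

Buyers gain £11 per unit; sellers gain £8 per unit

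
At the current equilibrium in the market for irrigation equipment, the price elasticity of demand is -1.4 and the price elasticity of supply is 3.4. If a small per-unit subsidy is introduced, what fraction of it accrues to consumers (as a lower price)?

For a small subsidy around the equilibrium, the benefit split depends on the relative slopes, which at a point are proportional to the elasticities.
Buyer share = εs/(εs + |εd|) = 3.4/(3.4 + 1.4) = 17/24; seller share = |εd|/(εs + |εd|) = 7/24.

Consumer share = 17/24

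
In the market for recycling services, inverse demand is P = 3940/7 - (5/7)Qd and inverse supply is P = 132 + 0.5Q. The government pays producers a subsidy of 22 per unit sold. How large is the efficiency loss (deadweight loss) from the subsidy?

Deadweight loss = 3388/17

Pre-subsidy: 3940/7 - (5/7)Q = 132 + 0.5Q gives Q* = 6032/17 and P* = 5260/17.
With the subsidy, sellers receive Ps = Pb + 22 for each unit, where Pb is the price buyers pay.
On the curves, Pb = 3940/7 - (5/7)Q and Ps = 132 + 0.5Q; the wedge Ps − Pb = 22 gives 132 + 0.5Q − (3940/7 - (5/7)Q) = 22, so Q' = 6340/17.
Then Pb = 3940/7 − (5/7)·(6340/17) = 5040/17 and Ps = 132 + 0.5·(6340/17) = 5414/17.
The subsidy expands output by 6340/17 − 6032/17 = 308/17 past the efficient level; on those units the gap between marginal cost and willingness to pay runs from 0 up to 22.
DWL = ½ × 22 × 308/17 = 3388/17.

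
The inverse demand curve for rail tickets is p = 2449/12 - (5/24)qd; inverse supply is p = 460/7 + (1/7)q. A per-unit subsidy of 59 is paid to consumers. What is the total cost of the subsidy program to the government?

Pre-subsidy: 2449/12 - (5/24)q = 460/7 + (1/7)q gives q* = 394 and p* = 122.
With the rebate, buyers effectively pay pb = ps − 59, where ps is the price sellers receive.
On the curves, pb = 2449/12 - (5/24)q and ps = 460/7 + (1/7)q; the wedge ps − pb = 59 gives 460/7 + (1/7)q − (2449/12 - (5/24)q) = 59, so q' = 562.
Then pb = 2449/12 − (5/24)·562 = 87 and ps = 460/7 + (1/7)·562 = 146.
Government outlay = subsidy × quantity = 59 × 562 = 33158.

Government cost = 33158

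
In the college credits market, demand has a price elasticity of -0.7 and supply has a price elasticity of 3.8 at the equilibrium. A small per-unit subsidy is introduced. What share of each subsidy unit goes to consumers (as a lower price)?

For a small subsidy around the equilibrium, the benefit split depends on the relative slopes, which at a point are proportional to the elasticities.
Buyer share = εs/(εs + |εd|) = 3.8/(3.8 + 0.7) = 38/45; seller share = |εd|/(εs + |εd|) = 7/45.

Consumer share = 38/45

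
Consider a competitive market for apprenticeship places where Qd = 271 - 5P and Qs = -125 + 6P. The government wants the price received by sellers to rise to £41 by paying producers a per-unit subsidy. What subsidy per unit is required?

At a seller price of 41, quantity supplied is -125 + 6·41 = 121.
Buyers absorb 121 only when they pay Pb with 271 − 5·Pb = 121, i.e. Pb = 30.
s = Ps − Pb = 41 − 30 = 11.

Required subsidy s = £11 per unit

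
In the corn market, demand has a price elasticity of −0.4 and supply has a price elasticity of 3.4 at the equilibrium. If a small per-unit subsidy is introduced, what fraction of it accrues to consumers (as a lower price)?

For a small subsidy around the equilibrium, the benefit split depends on the relative slopes, which at a point are proportional to the elasticities.
Buyer share = εs/(εs + |εd|) = 3.4/(3.4 + 0.4) = 17/19; seller share = |εd|/(εs + |εd|) = 2/19.

Consumer share = 17/19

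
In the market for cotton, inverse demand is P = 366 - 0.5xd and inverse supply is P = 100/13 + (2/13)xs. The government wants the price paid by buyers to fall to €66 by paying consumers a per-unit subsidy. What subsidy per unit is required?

Required subsidy s = €34 per unit

At a buyer price of 66, quantity demanded is 732 − 2·66 = 600.
Sellers supply 600 only when they receive Ps = 100/13 + (2/13)·600 = 100.
s = Ps − Pb = 100 − 66 = 34.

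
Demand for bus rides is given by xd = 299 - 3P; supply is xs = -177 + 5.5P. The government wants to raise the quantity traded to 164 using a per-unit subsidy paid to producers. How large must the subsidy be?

Required subsidy s = 17 per unit

At x = 164, invert demand for the buyer price: Pb = (299 − 164)/3 = 45; invert supply for the seller price: Ps = (164 − (-177))/5.5 = 62.
The subsidy must fill the gap: s = Ps − Pb = 62 − 45 = 17.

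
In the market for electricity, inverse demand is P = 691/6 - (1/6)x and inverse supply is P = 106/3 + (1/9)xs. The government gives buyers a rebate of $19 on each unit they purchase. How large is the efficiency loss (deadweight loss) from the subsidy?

Deadweight loss = $649.8

Pre-subsidy: 691/6 - (1/6)x = 106/3 + (1/9)x gives x* = 287.4 and P* = 1009/15.
With the rebate, buyers effectively pay Pb = Ps − 19, where Ps is the price sellers receive.
On the curves, Pb = 691/6 - (1/6)x and Ps = 106/3 + (1/9)x; the wedge Ps − Pb = 19 gives 106/3 + (1/9)x − (691/6 - (1/6)x) = 19, so x' = 355.8.
Then Pb = 691/6 − (1/6)·355.8 = 838/15 and Ps = 106/3 + (1/9)·355.8 = 1123/15.
The subsidy expands output by 355.8 − 287.4 = 68.4 past the efficient level; on those units the gap between marginal cost and willingness to pay runs from 0 up to 19.
DWL = ½ × 19 × 68.4 = 649.8.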